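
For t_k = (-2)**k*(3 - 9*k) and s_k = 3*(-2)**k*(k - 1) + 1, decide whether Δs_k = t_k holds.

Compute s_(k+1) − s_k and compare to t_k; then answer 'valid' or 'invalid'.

valid (s_(k+1) − s_k reduces to t_k)

s_(k+1) = -6*(-2)**k*k + 1
s_(k+1) − s_k = (-2)**k*(3 - 9*k)
(s_(k+1) − s_k) − t_k = 0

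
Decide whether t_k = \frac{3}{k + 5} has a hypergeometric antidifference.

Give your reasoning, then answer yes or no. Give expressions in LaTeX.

No — the linear system for f has no solution.

The ratio is (k + 5)/(k + 6).
Gosper form: A/B · C(k+1)/C(k) with A=k + 5, B=k + 6, C=1.
Key eq: (k + 5)·f(k+1) = (k + 5)·f(k) + (1).
d = 0 from the (1,1,0) case.
f = c0 ⇒ A·f(k+1) − B(k−1)·f(k) − C = -1. The system {-1 = 0} is inconsistent; no antidifference.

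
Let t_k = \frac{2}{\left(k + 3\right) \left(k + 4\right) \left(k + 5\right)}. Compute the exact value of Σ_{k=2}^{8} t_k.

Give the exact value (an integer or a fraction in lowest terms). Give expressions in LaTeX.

Σ = 7/260

Step 1: r(k) = (k + 3)/(k + 6).
A = k + 3, B = k + 6, C = 1.
Set up (k + 3)·f(k+1) − (k + 5)·f(k) − (1) = 0.
Degrees (1,1,0) ⇒ d ≤ 2.
Match coefficients ⇒ f(k) = k*(k + 7)/24.
Certificate R = B(k−1)f/C = k*(k + 5)*(k + 7)/24 gives s_k = k*(k + 7)/(12*(k + 3)*(k + 4)).
Δs = 2/(k**3 + 12*k**2 + 47*k + 60), as required.
Evaluate s at k=9 and k=2: 1/13 and 1/20; difference 7/260.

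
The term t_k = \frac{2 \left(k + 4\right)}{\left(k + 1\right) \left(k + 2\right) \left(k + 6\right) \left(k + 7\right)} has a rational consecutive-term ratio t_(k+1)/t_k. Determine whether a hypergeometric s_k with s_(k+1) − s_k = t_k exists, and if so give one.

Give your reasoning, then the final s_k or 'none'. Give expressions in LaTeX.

s_k = \frac{k \left(k + 7\right)}{6 \left(k^{2} + 7 k + 6\right)}

Compute t_(k+1)/t_k: get (k + 1)*(k + 5)*(k + 6)/((k + 3)*(k + 4)*(k + 8)).
Take A(k)=k + 1, B(k)=k + 8, C(k)=k**4 + 16*k**3 + 95*k**2 + 248*k + 240.
Need (k + 1)·f(k+1) − (k + 7)·f(k) = k**4 + 16*k**3 + 95*k**2 + 248*k + 240.
Degrees (1,1,4) ⇒ d ≤ 6.
Solving with deg f ≤ 6: f(k) = k*(k + 2)*(k + 3)*(k + 4)*(k + 5)*(k + 7)/12.
Get s_k = R·t_k = k*(k + 7)/(6*(k**2 + 7*k + 6)) with R(k) = B(k−1)f(k)/C(k) = k*(k + 2)*(k + 7)**2/(12*(k + 4)).
Check: Δs_k = 2*(k + 4)/(k**4 + 16*k**3 + 83*k**2 + 152*k + 84). ✓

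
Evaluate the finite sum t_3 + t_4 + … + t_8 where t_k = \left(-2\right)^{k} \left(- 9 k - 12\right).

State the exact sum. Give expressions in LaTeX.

Step 1: r(k) = 2*(-3*k - 7)/(3*k + 4).
Gosper form: A/B · C(k+1)/C(k) with A=-2, B=1, C=k + 4/3.
Solve (-2)·f(k+1) − (1)·f(k) = k + 4/3.
Bound: deg f ≤ 1.
Match coefficients ⇒ f(k) = -(3*k + 2)/9.
Certificate R = B(k−1)f/C = -(3*k + 2)/(3*(3*k + 4)) gives s_k = (-2)**k*(3*k + 2).
Check: Δs_k = (-2)**k*(-9*k - 12). ✓
Evaluate s at k=9 and k=3: -14848 and -88; difference -14760.

Σ = -14760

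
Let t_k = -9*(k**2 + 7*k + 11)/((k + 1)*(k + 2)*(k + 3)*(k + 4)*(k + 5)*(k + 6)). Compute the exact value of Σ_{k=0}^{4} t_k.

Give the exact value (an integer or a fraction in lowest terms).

Step 1: r(k) = (k + 1)*(7*k + (k + 1)**2 + 18)/((k + 7)*(k**2 + 7*k + 11)).
Normal form (A,B,C) = (k + 1, k + 7, k**2 + 7*k + 11).
Key eq: (k + 1)·f(k+1) = (k + 6)·f(k) + (k**2 + 7*k + 11).
deg f ≤ 5 (via 1,1,2).
Solve for f: f(k) = k*(k + 2)*(k + 4)*(k**2 + 9*k + 23)/45 (degree 5 ≤ 5).
Certificate R = B(k−1)f/C = k*(k + 2)*(k + 4)*(k + 6)*(k**2 + 9*k + 23)/(45*(k**2 + 7*k + 11)) gives s_k = k*(-k**2 - 9*k - 23)/(5*(k**3 + 9*k**2 + 23*k + 15)).
Check: Δs_k = 9*(-k**2 - 7*k - 11)/(k**6 + 21*k**5 + 175*k**4 + 735*k**3 + 1624*k**2 + 1764*k + 720). ✓
Evaluate s at k=5 and k=0: -31/160 and 0; difference -31/160.

Σ = -31/160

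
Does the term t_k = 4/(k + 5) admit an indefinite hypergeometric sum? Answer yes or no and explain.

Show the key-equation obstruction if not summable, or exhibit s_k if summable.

No — t_k has no hypergeometric antidifference.

t_(k+1)/t_k = (k + 5)/(k + 6).
So A=k + 5 and B=k + 6, with C=1.
Set up (k + 5)·f(k+1) − (k + 5)·f(k) − (1) = 0.
Bound: deg f ≤ 0.
Write f(k) = c0. Then LHS − RHS = -1, requiring -1 = 0: contradictory. No certificate.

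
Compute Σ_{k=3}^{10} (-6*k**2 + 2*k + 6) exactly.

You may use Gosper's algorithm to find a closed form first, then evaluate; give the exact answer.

Compute t_(k+1)/t_k: get (k - 3*(k + 1)**2 + 4)/(-3*k**2 + k + 3).
Gosper form: A/B · C(k+1)/C(k) with A=1, B=1, C=k**2 - k/3 - 1.
Set up (1)·f(k+1) − (1)·f(k) − (k**2 - k/3 - 1) = 0.
Degrees (0,0,2) ⇒ d ≤ 3.
A polynomial solution: f(k) = k*(k**2 - 2*k - 2)/3.
Get s_k = R·t_k = 2*k*(-k**2 + 2*k + 2) with R(k) = B(k−1)f(k)/C(k) = k*(k**2 - 2*k - 2)/(3*k**2 - k - 3).
s_(k+1) − s_k = -6*k**2 + 2*k + 6 = t_k.
Evaluate s at k=11 and k=3: -2134 and -6; difference -2128.

Σ = -2128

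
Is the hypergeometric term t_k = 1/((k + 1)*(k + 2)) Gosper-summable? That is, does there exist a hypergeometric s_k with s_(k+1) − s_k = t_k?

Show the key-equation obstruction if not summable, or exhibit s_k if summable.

Yes. s_k = k/(k + 1).

The ratio is (k + 1)/(k + 3).
Take A(k)=k + 1, B(k)=k + 3, C(k)=1.
Need (k + 1)·f(k+1) − (k + 2)·f(k) = 1.
From deg A=1, deg B=1, deg C=0: d=1.
Coefficient equations give f(k) = k.
Certificate R = B(k−1)f/C = k*(k + 2) gives s_k = k/(k + 1).
Δs = 1/(k**2 + 3*k + 2), as required.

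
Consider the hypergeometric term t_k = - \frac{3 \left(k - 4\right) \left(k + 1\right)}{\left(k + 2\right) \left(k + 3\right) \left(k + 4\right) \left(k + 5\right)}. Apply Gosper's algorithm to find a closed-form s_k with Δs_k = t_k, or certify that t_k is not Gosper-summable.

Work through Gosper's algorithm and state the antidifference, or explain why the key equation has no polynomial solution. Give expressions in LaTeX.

s_k = \frac{3 k \left(k + 1\right)}{k^{3} + 9 k^{2} + 26 k + 24}

The ratio is (k - 3)*(k + 2)**2/((k - 4)*(k + 1)*(k + 6)).
Gosper form: A/B · C(k+1)/C(k) with A=k + 2, B=k + 6, C=k**2 - 3*k - 4.
Set up (k + 2)·f(k+1) − (k + 5)·f(k) − (k**2 - 3*k - 4) = 0.
Degrees (1,1,2) ⇒ d ≤ 3.
Solve for f: f(k) = -k*(k + 1) (degree 2 ≤ 3).
R(k) = B(k−1)·f(k)/C(k) = -k*(k + 5)/(k - 4); s_k = R·t_k = 3*k*(k + 1)/(k**3 + 9*k**2 + 26*k + 24).
Δs = 3*(-k**2 + 3*k + 4)/(k**4 + 14*k**3 + 71*k**2 + 154*k + 120), as required.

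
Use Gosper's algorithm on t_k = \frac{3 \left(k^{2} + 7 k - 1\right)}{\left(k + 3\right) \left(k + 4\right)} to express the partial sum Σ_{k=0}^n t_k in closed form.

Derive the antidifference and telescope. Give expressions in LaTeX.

The ratio is (k + 3)*(7*k + (k + 1)**2 + 6)/((k + 5)*(k**2 + 7*k - 1)).
So A=k + 3 and B=k + 5, with C=k**2 + 7*k - 1.
f must satisfy (k + 3)·f(k+1) − (k + 4)·f(k) = k**2 + 7*k - 1.
From deg A=1, deg B=1, deg C=2: d=2.
Coefficient equations give f(k) = k*(3*k - 4)/3.
Get s_k = R·t_k = k*(3*k - 4)/(k + 3) with R(k) = B(k−1)f(k)/C(k) = k*(k + 4)*(3*k - 4)/(3*(k**2 + 7*k - 1)).
Δs = 3*(k**2 + 7*k - 1)/(k**2 + 7*k + 12), as required.
s_(n+1) = (3*n**2 + 2*n - 1)/(n + 4) and s_(0) = 0, so S(n) = (3*n**2 + 2*n - 1)/(n + 4).

S(n) = \frac{3 n^{2} + 2 n - 1}{n + 4}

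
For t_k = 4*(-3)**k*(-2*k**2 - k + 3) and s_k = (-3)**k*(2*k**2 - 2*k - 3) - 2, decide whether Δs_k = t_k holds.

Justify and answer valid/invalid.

Valid — Δs_k = t_k.

s_(k+1) = (-3)**(k + 1)*(-2*k + 2*(k + 1)**2 - 5) - 2
s_(k+1) − s_k = 4*(-3)**k*(-2*k**2 - k + 3)
(s_(k+1) − s_k) − t_k = 0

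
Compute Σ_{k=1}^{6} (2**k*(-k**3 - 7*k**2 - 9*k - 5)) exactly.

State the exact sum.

Σ = -49656

Ratio r(k) = 2*(k**3 + 10*k**2 + 26*k + 22)/(k**3 + 7*k**2 + 9*k + 5).
Normal form (A,B,C) = (2, 1, k**3 + 7*k**2 + 9*k + 5).
Solve (2)·f(k+1) − (1)·f(k) = k**3 + 7*k**2 + 9*k + 5.
Bound: deg f ≤ 3.
Solving with deg f ≤ 3: f(k) = k**3 + k**2 - k + 3.
R(k) = B(k−1)·f(k)/C(k) = (k**3 + k**2 - k + 3)/(k**3 + 7*k**2 + 9*k + 5); s_k = R·t_k = 2**k*(-k**3 - k**2 + k - 3).
Verify: 2**k*(-k**3 - 7*k**2 - 9*k - 5) matches t_k.
Telescoping: Σ = s_(7) − s_(1) = -49664 − (-8) = -49656.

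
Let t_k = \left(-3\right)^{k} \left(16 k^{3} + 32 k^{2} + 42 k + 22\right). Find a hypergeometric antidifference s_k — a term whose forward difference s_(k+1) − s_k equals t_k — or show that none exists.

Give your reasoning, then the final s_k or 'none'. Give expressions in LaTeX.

The ratio is 3*(-8*k**3 - 40*k**2 - 77*k - 56)/(8*k**3 + 16*k**2 + 21*k + 11).
Factor: A=-3; B=1; C=k**3 + 2*k**2 + 21*k/8 + 11/8.
Need (-3)·f(k+1) − (1)·f(k) = k**3 + 2*k**2 + 21*k/8 + 11/8.
Degrees (0,0,3) ⇒ d ≤ 3.
Solve for f: f(k) = -(4*k**3 - k**2 + 3*k + 1)/16 (degree 3 ≤ 3).
R(k) = B(k−1)·f(k)/C(k) = -(4*k**3 - k**2 + 3*k + 1)/(2*(8*k**3 + 16*k**2 + 21*k + 11)); s_k = R·t_k = (-3)**k*(-4*k**3 + k**2 - 3*k - 1).
Δs = (-3)**k*(16*k**3 + 32*k**2 + 42*k + 22), as required.

s_k = \left(-3\right)^{k} \left(- 4 k^{3} + k^{2} - 3 k - 1\right)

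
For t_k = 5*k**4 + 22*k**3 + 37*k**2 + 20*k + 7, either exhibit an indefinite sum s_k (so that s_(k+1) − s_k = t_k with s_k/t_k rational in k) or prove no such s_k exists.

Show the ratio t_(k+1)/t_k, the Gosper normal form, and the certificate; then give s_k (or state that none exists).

Step 1: r(k) = (5*k**4 + 42*k**3 + 133*k**2 + 180*k + 91)/(5*k**4 + 22*k**3 + 37*k**2 + 20*k + 7).
So A=1 and B=1, with C=k**4 + 22*k**3/5 + 37*k**2/5 + 4*k + 7/5.
Key eq: (1)·f(k+1) = (1)·f(k) + (k**4 + 22*k**3/5 + 37*k**2/5 + 4*k + 7/5).
Bound: deg f ≤ 5.
Solving with deg f ≤ 5: f(k) = k*(k**4 + 3*k**3 + 3*k**2 - 3*k + 3)/5.
R(k) = B(k−1)·f(k)/C(k) = k*(k**4 + 3*k**3 + 3*k**2 - 3*k + 3)/(5*k**4 + 22*k**3 + 37*k**2 + 20*k + 7); s_k = R·t_k = k*(k**4 + 3*k**3 + 3*k**2 - 3*k + 3).
Δs = 5*k**4 + 22*k**3 + 37*k**2 + 20*k + 7, as required.

s_k = k*(k**4 + 3*k**3 + 3*k**2 - 3*k + 3)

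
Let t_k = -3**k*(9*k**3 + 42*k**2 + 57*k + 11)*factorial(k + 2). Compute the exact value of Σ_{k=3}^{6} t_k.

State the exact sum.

r(k) = 3*(9*k**4 + 96*k**3 + 375*k**2 + 623*k + 357)/(9*k**3 + 42*k**2 + 57*k + 11) after simplifying.
Gosper form: A/B · C(k+1)/C(k) with A=3*k + 9, B=1, C=k**3 + 14*k**2/3 + 19*k/3 + 11/9.
Need (3*k + 9)·f(k+1) − (1)·f(k) = k**3 + 14*k**2/3 + 19*k/3 + 11/9.
deg f ≤ 2 (via 1,0,3).
Solve for f: f(k) = (3*k**2 - 2)/9 (degree 2 ≤ 2).
Certificate R = B(k−1)f/C = (3*k**2 - 2)/(9*k**3 + 42*k**2 + 57*k + 11) gives s_k = -3**k*(3*k**2 - 2)*factorial(k + 2).
Δs = -3**k*(9*k**3 + 42*k**2 + 57*k + 11)*factorial(k + 2), as required.
Telescoping: Σ = s_(7) − s_(3) = -115074691200 − (-81000) = -115074610200.

Σ = -115074610200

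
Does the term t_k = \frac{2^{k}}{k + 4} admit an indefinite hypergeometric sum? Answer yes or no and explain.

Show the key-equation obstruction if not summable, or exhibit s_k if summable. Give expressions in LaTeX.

t_(k+1)/t_k = 2*(k + 4)/(k + 5).
Take A(k)=2*k + 8, B(k)=k + 5, C(k)=1.
Need (2*k + 8)·f(k+1) − (k + 4)·f(k) = 1.
deg f ≤ -1 (via 1,1,0).
deg f ≤ -1 is impossible — no certificate.

No; the degree bound rules out any f.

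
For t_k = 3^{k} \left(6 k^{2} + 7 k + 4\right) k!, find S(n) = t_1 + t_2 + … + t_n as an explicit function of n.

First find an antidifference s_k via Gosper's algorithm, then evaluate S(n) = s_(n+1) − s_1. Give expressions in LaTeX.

S(n) = 6 \cdot 3^{n} n^{2} n! + 9 \cdot 3^{n} n n! + 3 \cdot 3^{n} n! - 3

The ratio is 3*(6*k**3 + 25*k**2 + 36*k + 17)/(6*k**2 + 7*k + 4).
A = 3*k + 3, B = 1, C = k**2 + 7*k/6 + 2/3.
Key eq: (3*k + 3)·f(k+1) = (1)·f(k) + (k**2 + 7*k/6 + 2/3).
deg f ≤ 1 (via 1,0,2).
Match coefficients ⇒ f(k) = (2*k - 1)/6.
So s_k = (B(k−1)f/C)·t_k = ((2*k - 1)/(6*k**2 + 7*k + 4))·t_k = 3**k*(2*k - 1)*factorial(k).
s_(k+1) − s_k = 3**k*(6*k**2 + 7*k + 4)*factorial(k) = t_k.
s_(n+1) = 3**(n + 1)*(2*n + 1)*factorial(n + 1) and s_(1) = 3, so S(n) = 6*3**n*n**2*factorial(n) + 9*3**n*n*factorial(n) + 3*3**n*factorial(n) - 3.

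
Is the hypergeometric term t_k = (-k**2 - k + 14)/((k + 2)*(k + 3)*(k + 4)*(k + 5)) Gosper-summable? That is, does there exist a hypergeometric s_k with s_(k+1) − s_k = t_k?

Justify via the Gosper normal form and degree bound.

Step 1: r(k) = (k + 2)*(k + (k + 1)**2 - 13)/((k + 6)*(k**2 + k - 14)).
A = k + 2, B = k + 6, C = k**2 + k - 14.
Solve (k + 2)·f(k+1) − (k + 5)·f(k) = k**2 + k - 14.
From deg A=1, deg B=1, deg C=2: d=3.
A polynomial solution: f(k) = -k*(k**2 + 21*k + 62)/12.
So s_k = (B(k−1)f/C)·t_k = (-k*(k + 5)*(k**2 + 21*k + 62)/(12*(k**2 + k - 14)))·t_k = k*(k**2 + 21*k + 62)/(12*(k + 2)*(k + 3)*(k + 4)).
Verify: (-k**2 - k + 14)/(k**4 + 14*k**3 + 71*k**2 + 154*k + 120) matches t_k.

Yes. s_k = k*(k**2 + 21*k + 62)/(12*(k + 2)*(k + 3)*(k + 4)).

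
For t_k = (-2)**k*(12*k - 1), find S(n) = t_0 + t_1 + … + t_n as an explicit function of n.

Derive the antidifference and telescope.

r(k) = 2*(-12*k - 11)/(12*k - 1) after simplifying.
Factor: A=-2; B=1; C=k - 1/12.
Need (-2)·f(k+1) − (1)·f(k) = k - 1/12.
deg f ≤ 1 (via 0,0,1).
Coefficient equations give f(k) = -(4*k - 3)/12.
So s_k = (B(k−1)f/C)·t_k = (-(4*k - 3)/(12*k - 1))·t_k = (-2)**k*(3 - 4*k).
Check: Δs_k = (-2)**k*(12*k - 1). ✓
Σ_(k=0)^n t_k = s_(n+1) − s_(0) = (2*(-2)**n*(4*n + 1)) − (3), i.e. 8*(-2)**n*n + 2*(-2)**n - 3.

S(n) = 8*(-2)**n*n + 2*(-2)**n - 3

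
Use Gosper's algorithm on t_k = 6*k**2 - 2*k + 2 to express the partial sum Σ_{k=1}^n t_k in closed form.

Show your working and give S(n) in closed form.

S(n) = 2*n*(n**2 + n + 1)

r(k) = (-k + 3*(k + 1)**2)/(3*k**2 - k + 1) after simplifying.
So A=1 and B=1, with C=k**2 - k/3 + 1/3.
Set up (1)·f(k+1) − (1)·f(k) − (k**2 - k/3 + 1/3) = 0.
Degrees (0,0,2) ⇒ d ≤ 3.
Coefficient equations give f(k) = k*(k**2 - 2*k + 2)/3.
So s_k = (B(k−1)f/C)·t_k = (k*(k**2 - 2*k + 2)/(3*k**2 - k + 1))·t_k = 2*k*(k**2 - 2*k + 2).
Δs = 6*k**2 - 2*k + 2, as required.
Σ_(k=1)^n t_k = s_(n+1) − s_(1) = (2*n**3 + 2*n**2 + 2*n + 2) − (2), i.e. 2*n*(n**2 + n + 1).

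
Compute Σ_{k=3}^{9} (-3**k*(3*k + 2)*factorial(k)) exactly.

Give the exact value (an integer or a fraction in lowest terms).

The ratio is 3*(k + 1)*(3*k + 5)/(3*k + 2).
Normal form (A,B,C) = (3*k + 3, 1, k + 2/3).
Solve (3*k + 3)·f(k+1) − (1)·f(k) = k + 2/3.
Degrees (1,0,1) ⇒ d ≤ 0.
A polynomial solution: f(k) = 1/3.
Get s_k = R·t_k = -3**k*factorial(k) with R(k) = B(k−1)f(k)/C(k) = 1/(3*k + 2).
Check: Δs_k = -3**k*(3*k + 2)*factorial(k). ✓
Evaluate s at k=10 and k=3: -214277011200 and -162; difference -214277011038.

Σ = -214277011038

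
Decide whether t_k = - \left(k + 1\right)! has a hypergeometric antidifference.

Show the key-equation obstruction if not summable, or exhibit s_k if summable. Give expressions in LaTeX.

No. Not Gosper-summable.

t_(k+1)/t_k = k + 2.
Gosper form: A/B · C(k+1)/C(k) with A=k + 2, B=1, C=1.
Need (k + 2)·f(k+1) − (1)·f(k) = 1.
d = -1 from the (1,0,0) case.
deg f ≤ -1 is impossible — no certificate.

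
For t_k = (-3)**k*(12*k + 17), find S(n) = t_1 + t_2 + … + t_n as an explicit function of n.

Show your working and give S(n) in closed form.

Step 1: r(k) = 3*(-12*k - 29)/(12*k + 17).
A = -3, B = 1, C = k + 17/12.
Solve (-3)·f(k+1) − (1)·f(k) = k + 17/12.
From deg A=0, deg B=0, deg C=1: d=1.
Coefficient equations give f(k) = -(3*k + 2)/12.
Certificate R = B(k−1)f/C = -(3*k + 2)/(12*k + 17) gives s_k = (-3)**k*(-3*k - 2).
s_(k+1) − s_k = (-3)**k*(12*k + 17) = t_k.
Telescope: S(n) = s_(n+1) − s_(1) = 3*(-3)**n*(3*n + 5) − (15) = 9*(-3)**n*n + 15*(-3)**n - 15.

S(n) = 9*(-3)**n*n + 15*(-3)**n - 15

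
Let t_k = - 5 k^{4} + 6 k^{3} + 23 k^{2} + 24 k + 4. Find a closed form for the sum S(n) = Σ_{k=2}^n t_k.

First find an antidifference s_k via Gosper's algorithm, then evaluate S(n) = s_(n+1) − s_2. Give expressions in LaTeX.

S(n) = - n^{5} - n^{4} + 9 n^{3} + 25 n^{2} + 20 n - 52

Compute t_(k+1)/t_k: get (5*k**4 + 14*k**3 - 11*k**2 - 68*k - 52)/(5*k**4 - 6*k**3 - 23*k**2 - 24*k - 4).
Factor: A=1; B=1; C=k**4 - 6*k**3/5 - 23*k**2/5 - 24*k/5 - 4/5.
Key eq: (1)·f(k+1) = (1)·f(k) + (k**4 - 6*k**3/5 - 23*k**2/5 - 24*k/5 - 4/5).
From deg A=0, deg B=0, deg C=4: d=5.
Solving with deg f ≤ 5: f(k) = k*(k**4 - 4*k**3 - 3*k**2 - 2*k + 4)/5.
Certificate R = B(k−1)f/C = k*(k**4 - 4*k**3 - 3*k**2 - 2*k + 4)/(5*k**4 - 6*k**3 - 23*k**2 - 24*k - 4) gives s_k = k*(-k**4 + 4*k**3 + 3*k**2 + 2*k - 4).
s_(k+1) − s_k = -5*k**4 + 6*k**3 + 23*k**2 + 24*k + 4 = t_k.
Telescope: S(n) = s_(n+1) − s_(2) = -n**5 - n**4 + 9*n**3 + 25*n**2 + 20*n + 4 − (56) = -n**5 - n**4 + 9*n**3 + 25*n**2 + 20*n - 52.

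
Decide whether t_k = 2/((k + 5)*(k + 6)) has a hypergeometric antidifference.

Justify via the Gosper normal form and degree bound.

Yes. s_k = 2*k/(5*(k + 5)).

t_(k+1)/t_k = (k + 5)/(k + 7).
So A=k + 5 and B=k + 7, with C=1.
f must satisfy (k + 5)·f(k+1) − (k + 6)·f(k) = 1.
Bound: deg f ≤ 1.
Match coefficients ⇒ f(k) = k/5.
Certificate R = B(k−1)f/C = k*(k + 6)/5 gives s_k = 2*k/(5*(k + 5)).
s_(k+1) − s_k = 2/(k**2 + 11*k + 30) = t_k.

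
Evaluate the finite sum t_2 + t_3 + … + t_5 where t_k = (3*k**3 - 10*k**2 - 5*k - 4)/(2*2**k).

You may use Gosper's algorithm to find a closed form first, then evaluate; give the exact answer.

The ratio is (3*k**3 - k**2 - 16*k - 16)/(2*(3*k**3 - 10*k**2 - 5*k - 4)).
Gosper form: A/B · C(k+1)/C(k) with A=1/2, B=1, C=k**3 - 10*k**2/3 - 5*k/3 - 4/3.
Set up (1/2)·f(k+1) − (1)·f(k) − (k**3 - 10*k**2/3 - 5*k/3 - 4/3) = 0.
Degrees (0,0,3) ⇒ d ≤ 3.
A polynomial solution: f(k) = -2*k*(3*k**2 - k + 2)/3.
So s_k = (B(k−1)f/C)·t_k = (-2*k*(3*k**2 - k + 2)/(3*k**3 - 10*k**2 - 5*k - 4))·t_k = k*(-3*k**2 + k - 2)/2**k.
Check: Δs_k = (3*k**3 - 10*k**2 - 5*k - 4)/(2*2**k). ✓
Σ_(k=2)^(5) t_k = s_(6) − s_(2) = -39/4 − (-6) = -15/4.

Σ = -15/4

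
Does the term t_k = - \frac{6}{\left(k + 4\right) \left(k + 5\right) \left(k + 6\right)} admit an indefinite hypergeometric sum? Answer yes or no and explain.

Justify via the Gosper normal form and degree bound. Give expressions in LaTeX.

The ratio is (k + 4)/(k + 7).
A = k + 4, B = k + 7, C = 1.
f must satisfy (k + 4)·f(k+1) − (k + 6)·f(k) = 1.
deg f ≤ 2 (via 1,1,0).
A polynomial solution: f(k) = k*(k + 9)/40.
R(k) = B(k−1)·f(k)/C(k) = k*(k + 6)*(k + 9)/40; s_k = R·t_k = 3*k*(-k - 9)/(20*(k + 4)*(k + 5)).
Δs = -6/(k**3 + 15*k**2 + 74*k + 120), as required.

Yes. s_k = \frac{3 k \left(- k - 9\right)}{20 \left(k + 4\right) \left(k + 5\right)}.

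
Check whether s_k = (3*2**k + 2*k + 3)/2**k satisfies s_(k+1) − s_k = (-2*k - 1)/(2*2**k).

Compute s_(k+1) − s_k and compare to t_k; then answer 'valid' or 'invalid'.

Valid — Δs_k = t_k.

s_(k+1) = 3 + k/2**k + 5/(2*2**k)
s_(k+1) − s_k = (-2*k - 1)/(2*2**k)
(s_(k+1) − s_k) − t_k = 0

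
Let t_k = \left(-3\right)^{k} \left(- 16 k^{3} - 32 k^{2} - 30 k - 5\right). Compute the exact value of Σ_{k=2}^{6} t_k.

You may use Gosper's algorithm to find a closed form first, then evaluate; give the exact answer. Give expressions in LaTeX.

Σ = -2891457

Ratio r(k) = 3*(-16*k**3 - 80*k**2 - 142*k - 83)/(16*k**3 + 32*k**2 + 30*k + 5).
So A=-3 and B=1, with C=k**3 + 2*k**2 + 15*k/8 + 5/16.
Need (-3)·f(k+1) − (1)·f(k) = k**3 + 2*k**2 + 15*k/8 + 5/16.
Bound: deg f ≤ 3.
Match coefficients ⇒ f(k) = -(4*k**3 - k**2 - 1)/16.
Certificate R = B(k−1)f/C = -(4*k**3 - k**2 - 1)/(16*k**3 + 32*k**2 + 30*k + 5) gives s_k = (-3)**k*(4*k**3 - k**2 - 1).
Δs = (-3)**k*(-16*k**3 - 32*k**2 - 30*k - 5), as required.
Sum = s_(7) − s_(2); s_(7) = -2891214, s_(2) = 243 ⇒ -2891457.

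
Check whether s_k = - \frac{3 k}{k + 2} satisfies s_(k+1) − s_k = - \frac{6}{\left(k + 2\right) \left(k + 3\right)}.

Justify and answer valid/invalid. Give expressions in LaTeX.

s_(k+1) = 3*(-k - 1)/(k + 3)
s_(k+1) − s_k = -6/(k**2 + 5*k + 6)
(s_(k+1) − s_k) − t_k = 0

Valid — Δs_k = t_k.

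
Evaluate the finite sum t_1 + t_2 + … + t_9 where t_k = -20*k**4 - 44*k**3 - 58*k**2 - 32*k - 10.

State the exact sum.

Σ = -413820

Step 1: r(k) = (10*k**4 + 62*k**3 + 155*k**2 + 180*k + 82)/(10*k**4 + 22*k**3 + 29*k**2 + 16*k + 5).
Normal form (A,B,C) = (1, 1, k**4 + 11*k**3/5 + 29*k**2/10 + 8*k/5 + 1/2).
f must satisfy (1)·f(k+1) − (1)·f(k) = k**4 + 11*k**3/5 + 29*k**2/10 + 8*k/5 + 1/2.
From deg A=0, deg B=0, deg C=4: d=5.
Match coefficients ⇒ f(k) = k*(4*k**4 + k**3 + 4*k**2 - 2*k + 3)/20.
Then R = B(k−1)f/C = k*(4*k**4 + k**3 + 4*k**2 - 2*k + 3)/(2*(10*k**4 + 22*k**3 + 29*k**2 + 16*k + 5)), so s_k = R(k)·t_k = k*(-4*k**4 - k**3 - 4*k**2 + 2*k - 3).
Check: Δs_k = -20*k**4 - 44*k**3 - 58*k**2 - 32*k - 10. ✓
Sum = s_(10) − s_(1); s_(10) = -413830, s_(1) = -10 ⇒ -413820.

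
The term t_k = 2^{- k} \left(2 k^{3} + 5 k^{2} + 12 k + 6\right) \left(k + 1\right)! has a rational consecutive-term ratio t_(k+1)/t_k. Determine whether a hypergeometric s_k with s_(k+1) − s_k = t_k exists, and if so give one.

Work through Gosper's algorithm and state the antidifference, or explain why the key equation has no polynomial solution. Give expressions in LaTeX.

Compute t_(k+1)/t_k: get (2*k**4 + 15*k**3 + 50*k**2 + 81*k + 50)/(2*(2*k**3 + 5*k**2 + 12*k + 6)).
Factor: A=k/2 + 1; B=1; C=k**3 + 5*k**2/2 + 6*k + 3.
Set up (k/2 + 1)·f(k+1) − (1)·f(k) − (k**3 + 5*k**2/2 + 6*k + 3) = 0.
d = 2 from the (1,0,3) case.
A polynomial solution: f(k) = 2*k**2 + k + 1.
Then R = B(k−1)f/C = 2*(2*k**2 + k + 1)/(2*k**3 + 5*k**2 + 12*k + 6), so s_k = R(k)·t_k = 2**(1 - k)*(2*k**2 + k + 1)*factorial(k + 1).
Check: Δs_k = (2*k**3 + 5*k**2 + 12*k + 6)*factorial(k + 1)/2**k. ✓

s_k = 2^{1 - k} \left(2 k^{2} + k + 1\right) \left(k + 1\right)!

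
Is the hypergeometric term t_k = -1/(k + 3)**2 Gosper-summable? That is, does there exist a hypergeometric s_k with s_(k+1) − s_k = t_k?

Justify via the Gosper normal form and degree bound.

Ratio r(k) = (k + 3)**2/(k + 4)**2.
A = k**2 + 6*k + 9, B = k**2 + 8*k + 16, C = 1.
Set up (k**2 + 6*k + 9)·f(k+1) − (k**2 + 6*k + 9)·f(k) − (1) = 0.
d = 0 from the (2,2,0) case.
Put f(k) = c0: A·f(k+1) − B(k−1)·f(k) − C = -1; need -1 = 0 — inconsistent ⇒ no f, not summable.

No. Not Gosper-summable.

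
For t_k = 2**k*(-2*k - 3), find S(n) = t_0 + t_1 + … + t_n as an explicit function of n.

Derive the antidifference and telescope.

S(n) = -4*2**n*n - 2*2**n - 1

The ratio is 2*(2*k + 5)/(2*k + 3).
Factor: A=2; B=1; C=k + 3/2.
Set up (2)·f(k+1) − (1)·f(k) − (k + 3/2) = 0.
From deg A=0, deg B=0, deg C=1: d=1.
Match coefficients ⇒ f(k) = (2*k - 1)/2.
Get s_k = R·t_k = 2**k*(1 - 2*k) with R(k) = B(k−1)f(k)/C(k) = (2*k - 1)/(2*k + 3).
Δs = 2**k*(-2*k - 3), as required.
s_(n+1) = 2**(n + 1)*(-2*n - 1) and s_(0) = 1, so S(n) = -4*2**n*n - 2*2**n - 1.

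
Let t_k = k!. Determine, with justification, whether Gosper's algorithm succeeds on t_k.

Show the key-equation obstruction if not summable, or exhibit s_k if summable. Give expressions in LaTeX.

t_(k+1)/t_k = k + 1.
So A=k + 1 and B=1, with C=1.
Set up (k + 1)·f(k+1) − (1)·f(k) − (1) = 0.
d = -1 from the (1,0,0) case.
deg f ≤ -1 is impossible — no certificate.

No; the degree bound rules out any f.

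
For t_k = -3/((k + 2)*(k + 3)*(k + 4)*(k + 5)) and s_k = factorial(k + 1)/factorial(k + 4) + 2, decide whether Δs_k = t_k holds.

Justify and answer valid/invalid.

Valid — Δs_k = t_k.

s_(k+1) = factorial(k + 2)/factorial(k + 5) + 2
s_(k+1) − s_k = -3/((k + 2)*(k + 3)*(k + 4)*(k + 5))
(s_(k+1) − s_k) − t_k = 0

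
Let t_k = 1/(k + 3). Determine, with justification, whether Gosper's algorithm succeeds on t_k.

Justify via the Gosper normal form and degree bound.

No. Not Gosper-summable.

Step 1: r(k) = (k + 3)/(k + 4).
Normal form (A,B,C) = (k + 3, k + 4, 1).
Key eq: (k + 3)·f(k+1) = (k + 3)·f(k) + (1).
Bound: deg f ≤ 0.
Generic f = c0 gives residual -1; -1 = 0 cannot hold, so t_k is not Gosper-summable.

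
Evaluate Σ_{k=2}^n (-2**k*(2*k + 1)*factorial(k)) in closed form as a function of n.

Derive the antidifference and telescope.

S(n) = -2*2**n*factorial(n + 1) + 8

r(k) = 2*(k + 1)*(2*k + 3)/(2*k + 1) after simplifying.
Factor: A=2*k + 2; B=1; C=k + 1/2.
Key eq: (2*k + 2)·f(k+1) = (1)·f(k) + (k + 1/2).
Bound: deg f ≤ 0.
A polynomial solution: f(k) = 1/2.
Get s_k = R·t_k = -2**k*factorial(k) with R(k) = B(k−1)f(k)/C(k) = 1/(2*k + 1).
Δs = -2**k*(2*k + 1)*factorial(k), as required.
Evaluate: s_(n+1) = -2**(n + 1)*factorial(n + 1); subtract s_(2) = -8 ⇒ S(n) = -2*2**n*factorial(n + 1) + 8.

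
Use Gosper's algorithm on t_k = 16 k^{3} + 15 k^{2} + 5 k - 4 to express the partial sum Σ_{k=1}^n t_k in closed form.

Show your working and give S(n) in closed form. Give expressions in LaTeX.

S(n) = n \left(4 n^{3} + 13 n^{2} + 14 n + 1\right)

The ratio is (16*k**3 + 63*k**2 + 83*k + 32)/(16*k**3 + 15*k**2 + 5*k - 4).
Take A(k)=1, B(k)=1, C(k)=k**3 + 15*k**2/16 + 5*k/16 - 1/4.
Set up (1)·f(k+1) − (1)·f(k) − (k**3 + 15*k**2/16 + 5*k/16 - 1/4) = 0.
d = 4 from the (0,0,3) case.
Coefficient equations give f(k) = k*(4*k**3 - 3*k**2 - k - 4)/16.
Get s_k = R·t_k = k*(4*k**3 - 3*k**2 - k - 4) with R(k) = B(k−1)f(k)/C(k) = k*(4*k**3 - 3*k**2 - k - 4)/(16*k**3 + 15*k**2 + 5*k - 4).
s_(k+1) − s_k = 16*k**3 + 15*k**2 + 5*k - 4 = t_k.
Telescope: S(n) = s_(n+1) − s_(1) = 4*n**4 + 13*n**3 + 14*n**2 + n - 4 − (-4) = n*(4*n**3 + 13*n**2 + 14*n + 1).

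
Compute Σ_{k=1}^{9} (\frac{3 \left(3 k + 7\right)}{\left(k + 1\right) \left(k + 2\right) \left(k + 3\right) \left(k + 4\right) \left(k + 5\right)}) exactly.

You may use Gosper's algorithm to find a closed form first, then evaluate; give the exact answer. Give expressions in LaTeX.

Σ = 2943/40040

Step 1: r(k) = (k + 1)*(3*k + 10)/((k + 6)*(3*k + 7)).
Gosper form: A/B · C(k+1)/C(k) with A=k + 1, B=k + 6, C=k + 7/3.
Need (k + 1)·f(k+1) − (k + 5)·f(k) = k + 7/3.
deg f ≤ 4 (via 1,1,1).
Match coefficients ⇒ f(k) = k*(k + 2)*(k**2 + 8*k + 19)/36.
R(k) = B(k−1)·f(k)/C(k) = k*(k + 2)*(k + 5)*(k**2 + 8*k + 19)/(12*(3*k + 7)); s_k = R·t_k = k*(k**2 + 8*k + 19)/(4*(k**3 + 8*k**2 + 19*k + 12)).
s_(k+1) − s_k = 3*(3*k + 7)/(k**5 + 15*k**4 + 85*k**3 + 225*k**2 + 274*k + 120) = t_k.
Evaluate s at k=10 and k=1: 995/4004 and 7/40; difference 2943/40040.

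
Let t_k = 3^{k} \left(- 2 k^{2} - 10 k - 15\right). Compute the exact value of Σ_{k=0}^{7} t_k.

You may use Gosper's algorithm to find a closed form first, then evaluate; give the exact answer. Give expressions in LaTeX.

Σ = -544560

Step 1: r(k) = 3*(2*k**2 + 14*k + 27)/(2*k**2 + 10*k + 15).
Take A(k)=3, B(k)=1, C(k)=k**2 + 5*k + 15/2.
Set up (3)·f(k+1) − (1)·f(k) − (k**2 + 5*k + 15/2) = 0.
Bound: deg f ≤ 2.
A polynomial solution: f(k) = (k**2 + 2*k + 3)/2.
Get s_k = R·t_k = 3**k*(-k**2 - 2*k - 3) with R(k) = B(k−1)f(k)/C(k) = (k**2 + 2*k + 3)/(2*k**2 + 10*k + 15).
s_(k+1) − s_k = 3**k*(-2*k**2 - 10*k - 15) = t_k.
Evaluate s at k=8 and k=0: -544563 and -3; difference -544560.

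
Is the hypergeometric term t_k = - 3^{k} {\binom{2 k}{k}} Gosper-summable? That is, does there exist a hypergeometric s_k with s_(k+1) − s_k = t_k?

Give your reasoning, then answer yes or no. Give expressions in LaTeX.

t_(k+1)/t_k = 6*(2*k + 1)/(k + 1).
So A=12*k + 6 and B=k + 1, with C=1.
f must satisfy (12*k + 6)·f(k+1) − (k)·f(k) = 1.
Bound: deg f ≤ -1.
d = -1 < 0 ⇒ no nonzero polynomial f; not summable.

No; the degree bound rules out any f.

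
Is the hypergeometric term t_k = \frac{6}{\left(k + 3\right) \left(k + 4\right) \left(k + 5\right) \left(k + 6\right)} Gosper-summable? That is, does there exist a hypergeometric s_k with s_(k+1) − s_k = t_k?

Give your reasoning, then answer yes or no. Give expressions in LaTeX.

Yes. s_k = \frac{k \left(k^{2} + 12 k + 47\right)}{30 \left(k + 3\right) \left(k + 4\right) \left(k + 5\right)}.

t_(k+1)/t_k = (k + 3)/(k + 7).
Normal form (A,B,C) = (k + 3, k + 7, 1).
Set up (k + 3)·f(k+1) − (k + 6)·f(k) − (1) = 0.
d = 3 from the (1,1,0) case.
Match coefficients ⇒ f(k) = k*(k**2 + 12*k + 47)/180.
Then R = B(k−1)f/C = k*(k + 6)*(k**2 + 12*k + 47)/180, so s_k = R(k)·t_k = k*(k**2 + 12*k + 47)/(30*(k + 3)*(k + 4)*(k + 5)).
Check: Δs_k = 6/(k**4 + 18*k**3 + 119*k**2 + 342*k + 360). ✓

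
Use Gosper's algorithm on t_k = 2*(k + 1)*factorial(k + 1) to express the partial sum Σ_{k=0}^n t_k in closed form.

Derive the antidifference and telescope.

r(k) = (k + 2)**2/(k + 1) after simplifying.
Normal form (A,B,C) = (k + 2, 1, k + 1).
f must satisfy (k + 2)·f(k+1) − (1)·f(k) = k + 1.
Bound: deg f ≤ 0.
Solve for f: f(k) = 1 (degree 0 ≤ 0).
Certificate R = B(k−1)f/C = 1/(k + 1) gives s_k = 2*factorial(k + 1).
Verify: 2*(k + 1)*factorial(k + 1) matches t_k.
Σ_(k=0)^n t_k = s_(n+1) − s_(0) = (2*factorial(n + 2)) − (2), i.e. 2*factorial(n + 2) - 2.

S(n) = 2*factorial(n + 2) - 2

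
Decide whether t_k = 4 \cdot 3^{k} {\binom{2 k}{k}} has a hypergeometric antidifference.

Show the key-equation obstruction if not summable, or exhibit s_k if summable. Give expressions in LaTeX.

No — negative degree bound, so no certificate f.

The ratio is 6*(2*k + 1)/(k + 1).
Normal form (A,B,C) = (12*k + 6, k + 1, 1).
Solve (12*k + 6)·f(k+1) − (k)·f(k) = 1.
Degrees (1,1,0) ⇒ d ≤ -1.
d = -1 < 0 ⇒ no nonzero polynomial f; not summable.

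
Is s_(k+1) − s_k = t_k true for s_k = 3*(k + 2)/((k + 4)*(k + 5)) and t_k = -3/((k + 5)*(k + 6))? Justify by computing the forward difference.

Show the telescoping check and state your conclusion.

s_(k+1) = 3*(k + 3)/((k + 5)*(k + 6))
s_(k+1) − s_k = -3*k/(k**3 + 15*k**2 + 74*k + 120)
(s_(k+1) − s_k) − t_k = 12/(k**3 + 15*k**2 + 74*k + 120)

Invalid: residual 12/(k**3 + 15*k**2 + 74*k + 120) ≠ 0.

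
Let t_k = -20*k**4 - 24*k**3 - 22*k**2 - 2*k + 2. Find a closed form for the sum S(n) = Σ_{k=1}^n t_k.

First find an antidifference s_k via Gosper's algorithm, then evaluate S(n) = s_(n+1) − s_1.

t_(k+1)/t_k = (10*k**4 + 52*k**3 + 107*k**2 + 99*k + 33)/(10*k**4 + 12*k**3 + 11*k**2 + k - 1).
Take A(k)=1, B(k)=1, C(k)=k**4 + 6*k**3/5 + 11*k**2/10 + k/10 - 1/10.
Set up (1)·f(k+1) − (1)·f(k) − (k**4 + 6*k**3/5 + 11*k**2/10 + k/10 - 1/10) = 0.
d = 5 from the (0,0,4) case.
Solving with deg f ≤ 5: f(k) = k**2*(2*k**3 - 2*k**2 + k - 2)/10.
Then R = B(k−1)f/C = k**2*(2*k**3 - 2*k**2 + k - 2)/((k**2 + k + 1)*(10*k**2 + 2*k - 1)), so s_k = R(k)·t_k = 2*k**2*(-2*k**3 + 2*k**2 - k + 2).
s_(k+1) − s_k = -20*k**4 - 24*k**3 - 22*k**2 - 2*k + 2 = t_k.
Evaluate: s_(n+1) = -4*n**5 - 16*n**4 - 26*n**3 - 18*n**2 - 2*n + 2; subtract s_(1) = 2 ⇒ S(n) = 2*n*(-2*n**4 - 8*n**3 - 13*n**2 - 9*n - 1).

S(n) = 2*n*(-2*n**4 - 8*n**3 - 13*n**2 - 9*n - 1)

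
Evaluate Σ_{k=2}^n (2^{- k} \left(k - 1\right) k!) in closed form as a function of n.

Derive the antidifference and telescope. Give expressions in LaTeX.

Ratio r(k) = k*(k + 1)/(2*(k - 1)).
Gosper form: A/B · C(k+1)/C(k) with A=k/2 + 1/2, B=1, C=k - 1.
Key eq: (k/2 + 1/2)·f(k+1) = (1)·f(k) + (k - 1).
d = 0 from the (1,0,1) case.
Coefficient equations give f(k) = 2.
Then R = B(k−1)f/C = 2/(k - 1), so s_k = R(k)·t_k = 2**(1 - k)*factorial(k).
Δs = (k - 1)*factorial(k)/2**k, as required.
Σ_(k=2)^n t_k = s_(n+1) − s_(2) = (factorial(n + 1)/2**n) − (1), i.e. (-2**n + n*factorial(n) + factorial(n))/2**n.

S(n) = 2^{- n} \left(- 2^{n} + n n! + n!\right)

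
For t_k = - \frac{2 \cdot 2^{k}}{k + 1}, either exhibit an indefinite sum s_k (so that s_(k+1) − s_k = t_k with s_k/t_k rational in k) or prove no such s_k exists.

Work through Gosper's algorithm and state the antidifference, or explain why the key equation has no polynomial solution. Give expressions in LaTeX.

none — t_k is not Gosper-summable

Compute t_(k+1)/t_k: get 2*(k + 1)/(k + 2).
Normal form (A,B,C) = (2*k + 2, k + 2, 1).
f must satisfy (2*k + 2)·f(k+1) − (k + 1)·f(k) = 1.
Degrees (1,1,0) ⇒ d ≤ -1.
d = -1 < 0 ⇒ no nonzero polynomial f; not summable.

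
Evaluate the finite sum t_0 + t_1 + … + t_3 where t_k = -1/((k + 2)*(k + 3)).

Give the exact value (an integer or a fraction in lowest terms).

Ratio r(k) = (k + 2)/(k + 4).
Normal form (A,B,C) = (k + 2, k + 4, 1).
Need (k + 2)·f(k+1) − (k + 3)·f(k) = 1.
Bound: deg f ≤ 1.
Coefficient equations give f(k) = k/2.
So s_k = (B(k−1)f/C)·t_k = (k*(k + 3)/2)·t_k = -k/(2*k + 4).
Check: Δs_k = -1/(k**2 + 5*k + 6). ✓
Telescoping: Σ = s_(4) − s_(0) = -1/3 − (0) = -1/3.

Σ = -1/3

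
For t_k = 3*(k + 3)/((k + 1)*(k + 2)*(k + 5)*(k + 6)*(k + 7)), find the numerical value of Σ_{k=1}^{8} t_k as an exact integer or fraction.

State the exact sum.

Σ = 2/175

Step 1: r(k) = (k + 1)*(k + 4)*(k + 5)/((k + 3)**2*(k + 8)).
A = k + 1, B = k + 8, C = k**3 + 10*k**2 + 33*k + 36.
Key eq: (k + 1)·f(k+1) = (k + 7)·f(k) + (k**3 + 10*k**2 + 33*k + 36).
From deg A=1, deg B=1, deg C=3: d=6.
Coefficient equations give f(k) = k*(k + 2)*(k + 3)*(k + 4)*(k**2 + 12*k + 41)/90.
R(k) = B(k−1)·f(k)/C(k) = k*(k + 2)*(k + 7)*(k**2 + 12*k + 41)/(90*(k + 3)); s_k = R·t_k = k*(k**2 + 12*k + 41)/(30*(k**3 + 12*k**2 + 41*k + 30)).
s_(k+1) − s_k = 3*(k + 3)/(k**5 + 21*k**4 + 163*k**3 + 567*k**2 + 844*k + 420) = t_k.
Σ_(k=1)^(8) t_k = s_(9) − s_(1) = 23/700 − (3/140) = 2/175.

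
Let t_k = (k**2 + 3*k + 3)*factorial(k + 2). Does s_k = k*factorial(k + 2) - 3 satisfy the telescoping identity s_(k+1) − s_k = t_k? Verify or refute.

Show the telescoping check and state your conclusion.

Valid — Δs_k = t_k.

s_(k+1) = (k + 1)*factorial(k + 3) - 3
s_(k+1) − s_k = (k**2 + 3*k + 3)*factorial(k + 2)
(s_(k+1) − s_k) − t_k = 0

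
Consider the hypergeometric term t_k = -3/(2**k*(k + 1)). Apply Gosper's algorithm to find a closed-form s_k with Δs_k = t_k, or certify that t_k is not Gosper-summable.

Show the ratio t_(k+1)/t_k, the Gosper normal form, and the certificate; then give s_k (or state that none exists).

Ratio r(k) = (k + 1)/(2*(k + 2)).
Take A(k)=k/2 + 1/2, B(k)=k + 2, C(k)=1.
Need (k/2 + 1/2)·f(k+1) − (k + 1)·f(k) = 1.
deg f ≤ -1 (via 1,1,0).
d = -1 < 0 ⇒ no nonzero polynomial f; not summable.

none — t_k is not Gosper-summable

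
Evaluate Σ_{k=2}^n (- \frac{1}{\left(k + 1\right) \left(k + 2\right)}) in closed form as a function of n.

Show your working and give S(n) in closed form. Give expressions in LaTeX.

r(k) = (k + 1)/(k + 3) after simplifying.
Take A(k)=k + 1, B(k)=k + 3, C(k)=1.
Need (k + 1)·f(k+1) − (k + 2)·f(k) = 1.
Degrees (1,1,0) ⇒ d ≤ 1.
Coefficient equations give f(k) = k.
R(k) = B(k−1)·f(k)/C(k) = k*(k + 2); s_k = R·t_k = -k/(k + 1).
s_(k+1) − s_k = -1/(k**2 + 3*k + 2) = t_k.
Σ_(k=2)^n t_k = s_(n+1) − s_(2) = ((-n - 1)/(n + 2)) − (-2/3), i.e. (1 - n)/(3*(n + 2)).

S(n) = \frac{1 - n}{3 \left(n + 2\right)}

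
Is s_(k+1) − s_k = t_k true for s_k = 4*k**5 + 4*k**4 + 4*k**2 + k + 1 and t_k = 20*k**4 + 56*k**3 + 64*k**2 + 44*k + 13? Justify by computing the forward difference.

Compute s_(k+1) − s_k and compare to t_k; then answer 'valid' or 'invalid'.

Valid — Δs_k = t_k.

s_(k+1) = k + 4*(k + 1)**5 + 4*(k + 1)**4 + 4*(k + 1)**2 + 2
s_(k+1) − s_k = 20*k**4 + 56*k**3 + 64*k**2 + 44*k + 13
(s_(k+1) − s_k) − t_k = 0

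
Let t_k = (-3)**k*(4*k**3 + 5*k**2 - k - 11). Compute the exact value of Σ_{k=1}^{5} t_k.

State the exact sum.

Σ = -125379

t_(k+1)/t_k = 3*(-4*k**3 - 17*k**2 - 21*k + 3)/(4*k**3 + 5*k**2 - k - 11).
Factor: A=-3; B=1; C=k**3 + 5*k**2/4 - k/4 - 11/4.
Need (-3)·f(k+1) − (1)·f(k) = k**3 + 5*k**2/4 - k/4 - 11/4.
Degrees (0,0,3) ⇒ d ≤ 3.
Solving with deg f ≤ 3: f(k) = -(k - 2)*(k**2 + k + 1)/4.
Get s_k = R·t_k = (-3)**k*(-k**3 + k**2 + k + 2) with R(k) = B(k−1)f(k)/C(k) = -(k - 2)*(k**2 + k + 1)/(4*k**3 + 5*k**2 - k - 11).
s_(k+1) − s_k = (-3)**k*(4*k**3 + 5*k**2 - k - 11) = t_k.
Telescoping: Σ = s_(6) − s_(1) = -125388 − (-9) = -125379.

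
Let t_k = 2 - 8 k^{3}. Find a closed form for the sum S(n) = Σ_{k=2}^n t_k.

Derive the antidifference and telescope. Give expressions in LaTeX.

S(n) = - 2 n^{4} - 4 n^{3} - 2 n^{2} + 2 n + 6

Ratio r(k) = (4*(k + 1)**3 - 1)/(4*k**3 - 1).
Normal form (A,B,C) = (1, 1, k**3 - 1/4).
Set up (1)·f(k+1) − (1)·f(k) − (k**3 - 1/4) = 0.
Bound: deg f ≤ 4.
Solve for f: f(k) = k*(k**3 - 2*k**2 + k - 1)/4 (degree 4 ≤ 4).
R(k) = B(k−1)·f(k)/C(k) = k*(k**3 - 2*k**2 + k - 1)/(4*k**3 - 1); s_k = R·t_k = 2*k*(-k**3 + 2*k**2 - k + 1).
s_(k+1) − s_k = 2 - 8*k**3 = t_k.
Telescope: S(n) = s_(n+1) − s_(2) = -2*n**4 - 4*n**3 - 2*n**2 + 2*n + 2 − (-4) = -2*n**4 - 4*n**3 - 2*n**2 + 2*n + 6.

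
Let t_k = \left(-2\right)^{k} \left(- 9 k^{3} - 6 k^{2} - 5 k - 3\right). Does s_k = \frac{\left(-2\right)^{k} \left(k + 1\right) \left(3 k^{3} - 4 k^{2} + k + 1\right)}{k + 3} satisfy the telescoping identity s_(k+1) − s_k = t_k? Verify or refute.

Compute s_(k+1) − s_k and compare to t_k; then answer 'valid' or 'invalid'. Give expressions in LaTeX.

s_(k+1) = (-2)**(k + 1)*(k + 2)*(k + 3*(k + 1)**3 - 4*(k + 1)**2 + 2)/(k + 4)
s_(k+1) − s_k = (-2)**k*(-9*k**5 - 51*k**4 - 83*k**3 - 72*k**2 - 43*k - 16)/(k**2 + 7*k + 12)
(s_(k+1) − s_k) − t_k = 2*(-2)**k*(9*k**4 + 36*k**3 + 19*k**2 + 19*k + 10)/(k**2 + 7*k + 12)

Invalid: residual \frac{2 \left(-2\right)^{k} \left(9 k^{4} + 36 k^{3} + 19 k^{2} + 19 k + 10\right)}{k^{2} + 7 k + 12} ≠ 0.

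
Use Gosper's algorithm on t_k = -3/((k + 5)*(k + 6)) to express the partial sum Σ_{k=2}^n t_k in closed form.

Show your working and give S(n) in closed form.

Compute t_(k+1)/t_k: get (k + 5)/(k + 7).
Factor: A=k + 5; B=k + 7; C=1.
Key eq: (k + 5)·f(k+1) = (k + 6)·f(k) + (1).
Degrees (1,1,0) ⇒ d ≤ 1.
Match coefficients ⇒ f(k) = k/5.
R(k) = B(k−1)·f(k)/C(k) = k*(k + 6)/5; s_k = R·t_k = -3*k/(5*k + 25).
Check: Δs_k = -3/(k**2 + 11*k + 30). ✓
Evaluate: s_(n+1) = 3*(-n - 1)/(5*(n + 6)); subtract s_(2) = -6/35 ⇒ S(n) = 3*(1 - n)/(7*(n + 6)).

S(n) = 3*(1 - n)/(7*(n + 6))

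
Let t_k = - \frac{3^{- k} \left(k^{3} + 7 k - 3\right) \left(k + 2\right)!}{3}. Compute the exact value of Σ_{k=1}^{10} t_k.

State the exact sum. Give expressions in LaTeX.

Σ = -2588184142/729

The ratio is (k + 3)*(7*k + (k + 1)**3 + 4)/(3*(k**3 + 7*k - 3)).
Take A(k)=k/3 + 1, B(k)=1, C(k)=k**3 + 7*k - 3.
Need (k/3 + 1)·f(k+1) − (1)·f(k) = k**3 + 7*k - 3.
From deg A=1, deg B=0, deg C=3: d=2.
Match coefficients ⇒ f(k) = 3*(k**2 - 2*k + 2).
Get s_k = R·t_k = -(k**2 - 2*k + 2)*factorial(k + 2)/3**k with R(k) = B(k−1)f(k)/C(k) = 3*(k**2 - 2*k + 2)/(k**3 + 7*k - 3).
Check: Δs_k = -(k**3 + 7*k - 3)*factorial(k + 2)/(3*3**k). ✓
Σ_(k=1)^(10) t_k = s_(11) − s_(1) = -2588185600/729 − (-2) = -2588184142/729.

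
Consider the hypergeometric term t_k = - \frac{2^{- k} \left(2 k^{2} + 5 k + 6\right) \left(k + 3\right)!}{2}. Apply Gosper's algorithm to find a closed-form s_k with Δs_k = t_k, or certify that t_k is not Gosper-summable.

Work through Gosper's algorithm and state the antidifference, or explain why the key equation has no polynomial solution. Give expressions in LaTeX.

s_k = - 2^{- k} \left(2 k - 1\right) \left(k + 3\right)!

Ratio r(k) = (k + 4)*(5*k + 2*(k + 1)**2 + 11)/(2*(2*k**2 + 5*k + 6)).
Factor: A=k/2 + 2; B=1; C=k**2 + 5*k/2 + 3.
Need (k/2 + 2)·f(k+1) − (1)·f(k) = k**2 + 5*k/2 + 3.
From deg A=1, deg B=0, deg C=2: d=1.
Solve for f: f(k) = 2*k - 1 (degree 1 ≤ 1).
Get s_k = R·t_k = -(2*k - 1)*factorial(k + 3)/2**k with R(k) = B(k−1)f(k)/C(k) = 2*(2*k - 1)/(2*k**2 + 5*k + 6).
Δs = -(2*k**2 + 5*k + 6)*factorial(k + 3)/(2*2**k), as required.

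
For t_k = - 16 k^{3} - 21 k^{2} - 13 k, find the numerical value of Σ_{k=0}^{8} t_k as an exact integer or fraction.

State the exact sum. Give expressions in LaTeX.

Σ = -25488

r(k) = (16*k**3 + 69*k**2 + 103*k + 50)/(k*(16*k**2 + 21*k + 13)) after simplifying.
A = 1, B = 1, C = k**3 + 21*k**2/16 + 13*k/16.
Solve (1)·f(k+1) − (1)·f(k) = k**3 + 21*k**2/16 + 13*k/16.
deg f ≤ 4 (via 0,0,3).
Coefficient equations give f(k) = k*(k - 1)*(4*k**2 + 3*k + 3)/16.
Get s_k = R·t_k = k*(-4*k**3 + k**2 + 3) with R(k) = B(k−1)f(k)/C(k) = (k - 1)*(4*k**2 + 3*k + 3)/(16*k**2 + 21*k + 13).
s_(k+1) − s_k = k*(-16*k**2 - 21*k - 13) = t_k.
Sum = s_(9) − s_(0); s_(9) = -25488, s_(0) = 0 ⇒ -25488.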